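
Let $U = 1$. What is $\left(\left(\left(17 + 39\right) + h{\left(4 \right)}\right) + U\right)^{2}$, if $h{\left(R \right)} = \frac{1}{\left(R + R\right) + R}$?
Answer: $\frac{469225}{144} \approx 3258.5$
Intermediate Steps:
$h{\left(R \right)} = \frac{1}{3 R}$ ($h{\left(R \right)} = \frac{1}{2 R + R} = \frac{1}{3 R}$)
$\left(\left(\left(17 + 39\right) + h{\left(4 \right)}\right) + U\right)^{2} = \left(\left(\left(17 + 39\right) + \frac{1}{3 \cdot 4}\right) + 1\right)^{2} = \left(\left(56 + \frac{1}{3} \cdot \frac{1}{4}\right) + 1\right)^{2} = \left(\left(56 + \frac{1}{12}\right) + 1\right)^{2} = \left(\frac{673}{12} + 1\right)^{2} = \left(\frac{685}{12}\right)^{2} = \frac{469225}{144}$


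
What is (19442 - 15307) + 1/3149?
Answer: 13021116/3149 ≈ 4135.0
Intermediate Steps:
(19442 - 15307) + 1/3149 = 4135 + 1/3149 = 13021116/3149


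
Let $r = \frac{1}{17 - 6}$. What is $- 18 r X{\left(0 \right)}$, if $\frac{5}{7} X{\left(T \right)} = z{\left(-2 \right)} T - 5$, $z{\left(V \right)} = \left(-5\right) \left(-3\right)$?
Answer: $\frac{126}{11} \approx 11.455$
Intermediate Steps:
$z{\left(V \right)} = 15$
$r = \frac{1}{11} \approx 0.090909$
$X{\left(T \right)} = -7 + 21 T$ ($X{\left(T \right)} = \frac{7 \left(15 T - 5\right)}{5} = \frac{7 \left(-5 + 15 T\right)}{5} = -7 + 21 T$)
$- 18 r X{\left(0 \right)} = \left(-18\right) \frac{1}{11} \left(-7 + 21 \cdot 0\right) = - \frac{18 \left(-7 + 0\right)}{11} = \left(- \frac{18}{11}\right) \left(-7\right) = \frac{126}{11}$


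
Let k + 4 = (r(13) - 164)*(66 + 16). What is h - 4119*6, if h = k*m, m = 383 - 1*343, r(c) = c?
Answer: -520154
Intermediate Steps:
m = 40 (m = 383 - 343 = 40)
k = -12386 (k = -4 + (13 - 164)*(66 + 16) = -4 - 151*82 = -4 - 12382 = -12386)
h = -495440 (h = -12386*40 = -495440)
h - 4119*6 = -495440 - 4119*6 = -495440 - 1*24714 = -495440 - 24714 = -520154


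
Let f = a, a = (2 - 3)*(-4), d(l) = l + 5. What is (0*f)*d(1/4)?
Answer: 0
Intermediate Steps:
d(l) = 5 + l
a = 4 (a = -1*(-4) = 4)
f = 4
(0*f)*d(1/4) = (0*4)*(5 + 1/4) = 0*(5 + 1*(¼)) = 0*(5 + ¼) = 0*(21/4) = 0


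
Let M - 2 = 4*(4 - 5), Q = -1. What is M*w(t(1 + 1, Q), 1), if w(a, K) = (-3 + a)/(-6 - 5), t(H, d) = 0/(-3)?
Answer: -6/11 ≈ -0.54545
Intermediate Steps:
t(H, d) = 0 (t(H, d) = 0*(-⅓) = 0)
w(a, K) = 3/11 - a/11 (w(a, K) = (-3 + a)/(-11) = (-3 + a)*(-1/11) = 3/11 - a/11)
M = -2 (M = 2 + 4*(4 - 5) = 2 + 4*(-1) = 2 - 4 = -2)
M*w(t(1 + 1, Q), 1) = -2*(3/11 - 1/11*0) = -2*(3/11 + 0) = -2*3/11 = -6/11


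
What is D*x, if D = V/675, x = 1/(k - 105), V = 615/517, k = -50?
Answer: -41/3606075 ≈ -1.1370e-5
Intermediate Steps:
V = 615/517 (V = 615*(1/517) = 615/517 ≈ 1.1896)
x = -1/155 (x = 1/(-50 - 105) = 1/(-155) = -1/155 ≈ -0.0064516)
D = 41/23265 (D = (615/517)/675 = (615/517)*(1/675) = 41/23265 ≈ 0.0017623)
D*x = (41/23265)*(-1/155) = -41/3606075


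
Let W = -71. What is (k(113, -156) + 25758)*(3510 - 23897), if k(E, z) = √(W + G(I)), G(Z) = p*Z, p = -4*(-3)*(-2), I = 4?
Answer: -525128346 - 20387*I*√167 ≈ -5.2513e+8 - 2.6346e+5*I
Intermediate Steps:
p = -24 (p = 12*(-2) = -24)
G(Z) = -24*Z
k(E, z) = I*√167 (k(E, z) = √(-71 - 24*4) = √(-71 - 96) = √(-167) = I*√167)
(k(113, -156) + 25758)*(3510 - 23897) = (I*√167 + 25758)*(3510 - 23897) = (25758 + I*√167)*(-20387) = -525128346 - 20387*I*√167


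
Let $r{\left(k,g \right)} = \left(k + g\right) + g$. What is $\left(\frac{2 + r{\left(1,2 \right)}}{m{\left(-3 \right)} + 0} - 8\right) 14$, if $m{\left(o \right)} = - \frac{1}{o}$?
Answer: $182$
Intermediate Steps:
$r{\left(k,g \right)} = k + 2 g$ ($r{\left(k,g \right)} = \left(g + k\right) + g = k + 2 g$)
$\left(\frac{2 + r{\left(1,2 \right)}}{m{\left(-3 \right)} + 0} - 8\right) 14 = \left(\frac{2 + \left(1 + 2 \cdot 2\right)}{- \frac{1}{-3} + 0} - 8\right) 14 = \left(\frac{2 + \left(1 + 4\right)}{\left(-1\right) \left(- \frac{1}{3}\right) + 0} - 8\right) 14 = \left(\frac{2 + 5}{\frac{1}{3} + 0} - 8\right) 14 = \left(7 \frac{1}{\frac{1}{3}} - 8\right) 14 = \left(7 \cdot 3 - 8\right) 14 = \left(21 - 8\right) 14 = 13 \cdot 14 = 182$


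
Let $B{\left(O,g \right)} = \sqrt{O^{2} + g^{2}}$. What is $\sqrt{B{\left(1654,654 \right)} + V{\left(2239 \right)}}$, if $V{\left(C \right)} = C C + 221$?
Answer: $\sqrt{5013342 + 2 \sqrt{790858}} \approx 2239.4$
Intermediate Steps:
$V{\left(C \right)} = 221 + C^{2}$ ($V{\left(C \right)} = C^{2} + 221 = 221 + C^{2}$)
$\sqrt{B{\left(1654,654 \right)} + V{\left(2239 \right)}} = \sqrt{\sqrt{1654^{2} + 654^{2}} + \left(221 + 2239^{2}\right)} = \sqrt{\sqrt{2735716 + 427716} + \left(221 + 5013121\right)} = \sqrt{\sqrt{3163432} + 5013342} = \sqrt{2 \sqrt{790858} + 5013342} = \sqrt{5013342 + 2 \sqrt{790858}}$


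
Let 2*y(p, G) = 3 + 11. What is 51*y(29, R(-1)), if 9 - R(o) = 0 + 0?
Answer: 357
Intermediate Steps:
R(o) = 9 (R(o) = 9 - (0 + 0) = 9 - 1*0 = 9 + 0 = 9)
y(p, G) = 7 (y(p, G) = (3 + 11)/2 = (½)*14 = 7)
51*y(29, R(-1)) = 51*7 = 357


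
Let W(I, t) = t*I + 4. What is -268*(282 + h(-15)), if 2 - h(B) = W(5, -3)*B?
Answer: -31892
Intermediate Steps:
W(I, t) = 4 + I*t (W(I, t) = I*t + 4 = 4 + I*t)
h(B) = 2 + 11*B (h(B) = 2 - (4 + 5*(-3))*B = 2 - (4 - 15)*B = 2 - (-11)*B = 2 + 11*B)
-268*(282 + h(-15)) = -268*(282 + (2 + 11*(-15))) = -268*(282 + (2 - 165)) = -268*(282 - 163) = -268*119 = -31892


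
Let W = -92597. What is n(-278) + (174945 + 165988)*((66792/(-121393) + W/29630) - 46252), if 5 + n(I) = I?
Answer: -56723023190120355483/3596874590 ≈ -1.5770e+10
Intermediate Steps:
n(I) = -5 + I
n(-278) + (174945 + 165988)*((66792/(-121393) + W/29630) - 46252) = (-5 - 278) + (174945 + 165988)*((66792/(-121393) - 92597/29630) - 46252) = -283 + 340933*((66792*(-1/121393) - 92597*1/29630) - 46252) = -283 + 340933*((-66792/121393 - 92597/29630) - 46252) = -283 + 340933*(-13219674581/3596874590 - 46252) = -283 + 340933*(-166375863211261/3596874590) = -283 - 56723022172204846513/3596874590 = -56723023190120355483/3596874590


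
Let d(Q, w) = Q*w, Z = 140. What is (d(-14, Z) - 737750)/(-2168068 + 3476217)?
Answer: -739710/1308149 ≈ -0.56546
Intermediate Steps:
(d(-14, Z) - 737750)/(-2168068 + 3476217) = (-14*140 - 737750)/(-2168068 + 3476217) = (-1960 - 737750)/1308149 = -739710*1/1308149 = -739710/1308149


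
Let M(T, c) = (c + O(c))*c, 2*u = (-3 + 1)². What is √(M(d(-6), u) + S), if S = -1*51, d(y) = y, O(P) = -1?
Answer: 7*I ≈ 7.0*I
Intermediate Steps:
u = 2 (u = (-3 + 1)²/2 = (½)*(-2)² = (½)*4 = 2)
M(T, c) = c*(-1 + c) (M(T, c) = (c - 1)*c = (-1 + c)*c = c*(-1 + c))
S = -51
√(M(d(-6), u) + S) = √(2*(-1 + 2) - 51) = √(2*1 - 51) = √(2 - 51) = √(-49) = 7*I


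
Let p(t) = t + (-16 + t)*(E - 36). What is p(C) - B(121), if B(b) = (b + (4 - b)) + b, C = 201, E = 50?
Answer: 2666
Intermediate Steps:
p(t) = -224 + 15*t (p(t) = t + (-16 + t)*(50 - 36) = t + (-16 + t)*14 = t + (-224 + 14*t) = -224 + 15*t)
B(b) = 4 + b
p(C) - B(121) = (-224 + 15*201) - (4 + 121) = (-224 + 3015) - 1*125 = 2791 - 125 = 2666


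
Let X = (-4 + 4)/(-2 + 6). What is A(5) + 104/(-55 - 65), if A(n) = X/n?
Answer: -13/15 ≈ -0.86667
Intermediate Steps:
X = 0 (X = 0/4 = 0*(¼) = 0)
A(n) = 0 (A(n) = 0/n = 0)
A(5) + 104/(-55 - 65) = 0 + 104/(-55 - 65) = 0 + 104/(-120) = 0 - 1/120*104 = 0 - 13/15 = -13/15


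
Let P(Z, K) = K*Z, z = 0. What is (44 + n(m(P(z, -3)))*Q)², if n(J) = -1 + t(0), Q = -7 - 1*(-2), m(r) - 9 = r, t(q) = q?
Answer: 2401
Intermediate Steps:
m(r) = 9 + r
Q = -5 (Q = -7 + 2 = -5)
n(J) = -1 (n(J) = -1 + 0 = -1)
(44 + n(m(P(z, -3)))*Q)² = (44 - 1*(-5))² = (44 + 5)² = 49² = 2401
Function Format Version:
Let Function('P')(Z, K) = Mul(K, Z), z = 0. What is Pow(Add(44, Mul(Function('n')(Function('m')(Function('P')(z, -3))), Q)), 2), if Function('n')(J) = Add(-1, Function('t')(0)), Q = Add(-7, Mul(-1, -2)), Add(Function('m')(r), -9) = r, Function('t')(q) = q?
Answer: 2401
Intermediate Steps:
Function('m')(r) = Add(9, r)
Q = -5 (Q = Add(-7, 2) = -5)
Function('n')(J) = -1 (Function('n')(J) = Add(-1, 0) = -1)
Pow(Add(44, Mul(Function('n')(Function('m')(Function('P')(z, -3))), Q)), 2) = Pow(Add(44, Mul(-1, -5)), 2) = Pow(Add(44, 5), 2) = Pow(49, 2) = 2401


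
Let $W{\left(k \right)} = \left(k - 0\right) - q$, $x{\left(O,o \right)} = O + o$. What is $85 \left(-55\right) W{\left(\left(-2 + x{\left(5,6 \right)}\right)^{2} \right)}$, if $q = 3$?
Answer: $-364650$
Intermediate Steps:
$W{\left(k \right)} = -3 + k$ ($W{\left(k \right)} = \left(k - 0\right) - 3 = \left(k + 0\right) - 3 = k - 3 = -3 + k$)
$85 \left(-55\right) W{\left(\left(-2 + x{\left(5,6 \right)}\right)^{2} \right)} = 85 \left(-55\right) \left(-3 + \left(-2 + \left(5 + 6\right)\right)^{2}\right) = - 4675 \left(-3 + \left(-2 + 11\right)^{2}\right) = - 4675 \left(-3 + 9^{2}\right) = - 4675 \left(-3 + 81\right) = \left(-4675\right) 78 = -364650$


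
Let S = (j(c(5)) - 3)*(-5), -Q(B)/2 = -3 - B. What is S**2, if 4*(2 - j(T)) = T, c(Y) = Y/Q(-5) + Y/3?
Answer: 70225/2304 ≈ 30.480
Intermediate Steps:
Q(B) = 6 + 2*B (Q(B) = -2*(-3 - B) = 6 + 2*B)
c(Y) = Y/12 (c(Y) = Y/(6 + 2*(-5)) + Y/3 = Y/(6 - 10) + Y*(1/3) = Y/(-4) + Y/3 = Y*(-1/4) + Y/3 = -Y/4 + Y/3 = Y/12)
j(T) = 2 - T/4
S = 265/48 (S = ((2 - 5/48) - 3)*(-5) = (91/48 - 3)*(-5) = -53/48*(-5) = 265/48 ≈ 5.5208)
S**2 = (265/48)**2 = 70225/2304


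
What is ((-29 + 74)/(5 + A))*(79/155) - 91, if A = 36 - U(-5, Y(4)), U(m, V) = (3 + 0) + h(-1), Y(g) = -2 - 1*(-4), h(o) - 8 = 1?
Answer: -81098/899 ≈ -90.209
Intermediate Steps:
h(o) = 9 (h(o) = 8 + 1 = 9)
Y(g) = 2 (Y(g) = -2 + 4 = 2)
U(m, V) = 12 (U(m, V) = (3 + 0) + 9 = 3 + 9 = 12)
A = 24 (A = 36 - 1*12 = 36 - 12 = 24)
((-29 + 74)/(5 + A))*(79/155) - 91 = ((-29 + 74)/(5 + 24))*(79/155) - 91 = (45/29)*(79*(1/155)) - 91 = (45*(1/29))*(79/155) - 91 = (45/29)*(79/155) - 91 = 711/899 - 91 = -81098/899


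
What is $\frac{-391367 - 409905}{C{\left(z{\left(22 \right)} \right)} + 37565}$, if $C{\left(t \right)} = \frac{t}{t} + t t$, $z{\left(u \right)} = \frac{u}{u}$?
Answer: $- \frac{801272}{37567} \approx -21.329$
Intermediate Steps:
$z{\left(u \right)} = 1$
$C{\left(t \right)} = 1 + t^{2}$
$\frac{-391367 - 409905}{C{\left(z{\left(22 \right)} \right)} + 37565} = \frac{-391367 - 409905}{\left(1 + 1^{2}\right) + 37565} = - \frac{801272}{\left(1 + 1\right) + 37565} = - \frac{801272}{2 + 37565} = - \frac{801272}{37567}$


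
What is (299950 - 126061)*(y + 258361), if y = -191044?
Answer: 11705685813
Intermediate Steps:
(299950 - 126061)*(y + 258361) = (299950 - 126061)*(-191044 + 258361) = 173889*67317 = 11705685813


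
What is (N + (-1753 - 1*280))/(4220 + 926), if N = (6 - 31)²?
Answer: -704/2573 ≈ -0.27361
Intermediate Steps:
N = 625 (N = (-25)² = 625)
(N + (-1753 - 1*280))/(4220 + 926) = (625 + (-1753 - 1*280))/(4220 + 926) = (625 + (-1753 - 280))/5146 = (625 - 2033)*(1/5146) = -1408*1/5146 = -704/2573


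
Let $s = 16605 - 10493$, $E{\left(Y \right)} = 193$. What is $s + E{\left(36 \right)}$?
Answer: $6305$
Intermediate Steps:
$s = 6112$
$s + E{\left(36 \right)} = 6112 + 193 = 6305$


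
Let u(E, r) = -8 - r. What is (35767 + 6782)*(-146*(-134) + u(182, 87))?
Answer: 828386481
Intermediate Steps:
(35767 + 6782)*(-146*(-134) + u(182, 87)) = (35767 + 6782)*(-146*(-134) + (-8 - 1*87)) = 42549*(19564 + (-8 - 87)) = 42549*(19564 - 95) = 42549*19469 = 828386481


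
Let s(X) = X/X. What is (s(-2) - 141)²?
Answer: 19600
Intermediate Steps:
s(X) = 1
(s(-2) - 141)² = (1 - 141)² = (-140)² = 19600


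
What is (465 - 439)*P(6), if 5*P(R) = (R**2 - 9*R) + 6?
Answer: -312/5 ≈ -62.400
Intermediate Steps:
P(R) = 6/5 - 9*R/5 + R**2/5 (P(R) = ((R**2 - 9*R) + 6)/5 = (6 + R**2 - 9*R)/5 = 6/5 - 9*R/5 + R**2/5)
(465 - 439)*P(6) = (465 - 439)*(6/5 - 9/5*6 + (1/5)*6**2) = 26*(6/5 - 54/5 + (1/5)*36) = 26*(6/5 - 54/5 + 36/5) = 26*(-12/5) = -312/5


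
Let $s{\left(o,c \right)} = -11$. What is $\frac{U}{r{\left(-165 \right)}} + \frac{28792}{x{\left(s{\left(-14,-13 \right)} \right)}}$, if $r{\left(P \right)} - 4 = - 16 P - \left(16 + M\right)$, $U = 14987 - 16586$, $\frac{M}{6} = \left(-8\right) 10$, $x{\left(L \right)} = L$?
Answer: $- \frac{29834375}{11396} \approx -2618.0$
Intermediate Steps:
$M = -480$ ($M = 6 \left(\left(-8\right) 10\right) = 6 \left(-80\right) = -480$)
$U = -1599$
$r{\left(P \right)} = 468 - 16 P$ ($r{\left(P \right)} = 4 - \left(-464 + 16 P\right) = 468 - 16 P$)
$\frac{U}{r{\left(-165 \right)}} + \frac{28792}{x{\left(s{\left(-14,-13 \right)} \right)}} = - \frac{1599}{468 - -2640} + \frac{28792}{-11} = - \frac{1599}{468 + 2640} + 28792 \left(- \frac{1}{11}\right) = - \frac{1599}{3108} - \frac{28792}{11} = \left(-1599\right) \frac{1}{3108} - \frac{28792}{11} = - \frac{533}{1036} - \frac{28792}{11} = - \frac{29834375}{11396}$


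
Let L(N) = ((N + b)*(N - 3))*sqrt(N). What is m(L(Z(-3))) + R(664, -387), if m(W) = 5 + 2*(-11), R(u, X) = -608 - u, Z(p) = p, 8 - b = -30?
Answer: -1289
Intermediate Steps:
b = 38 (b = 8 - 1*(-30) = 8 + 30 = 38)
L(N) = sqrt(N)*(-3 + N)*(38 + N) (L(N) = ((N + 38)*(N - 3))*sqrt(N) = ((38 + N)*(-3 + N))*sqrt(N) = ((-3 + N)*(38 + N))*sqrt(N) = sqrt(N)*(-3 + N)*(38 + N))
m(W) = -17 (m(W) = 5 - 22 = -17)
m(L(Z(-3))) + R(664, -387) = -17 + (-608 - 1*664) = -17 + (-608 - 664) = -17 - 1272 = -1289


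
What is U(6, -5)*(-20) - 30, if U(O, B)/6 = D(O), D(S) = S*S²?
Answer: -25950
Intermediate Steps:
D(S) = S³
U(O, B) = 6*O³
U(6, -5)*(-20) - 30 = (6*6³)*(-20) - 30 = (6*216)*(-20) - 30 = 1296*(-20) - 30 = -25920 - 30 = -25950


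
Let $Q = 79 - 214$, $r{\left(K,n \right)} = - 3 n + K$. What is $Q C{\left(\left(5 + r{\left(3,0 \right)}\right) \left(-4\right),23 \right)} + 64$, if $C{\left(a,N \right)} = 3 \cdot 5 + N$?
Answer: $-5066$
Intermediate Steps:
$r{\left(K,n \right)} = K - 3 n$
$Q = -135$
$C{\left(a,N \right)} = 15 + N$
$Q C{\left(\left(5 + r{\left(3,0 \right)}\right) \left(-4\right),23 \right)} + 64 = - 135 \left(15 + 23\right) + 64 = \left(-135\right) 38 + 64 = -5130 + 64 = -5066$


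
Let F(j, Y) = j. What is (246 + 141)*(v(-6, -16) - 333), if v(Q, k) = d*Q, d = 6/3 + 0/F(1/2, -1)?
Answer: -133515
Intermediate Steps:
d = 2 (d = 6/3 + 0/(1/2) = 6*(⅓) + 0/(½) = 2 + 0*2 = 2 + 0 = 2)
v(Q, k) = 2*Q
(246 + 141)*(v(-6, -16) - 333) = (246 + 141)*(2*(-6) - 333) = 387*(-12 - 333) = 387*(-345) = -133515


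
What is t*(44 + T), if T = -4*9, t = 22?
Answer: 176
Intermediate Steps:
T = -36
t*(44 + T) = 22*(44 - 36) = 22*8 = 176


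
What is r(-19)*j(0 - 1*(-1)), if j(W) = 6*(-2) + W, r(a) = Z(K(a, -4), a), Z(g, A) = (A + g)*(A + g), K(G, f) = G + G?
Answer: -35739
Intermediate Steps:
K(G, f) = 2*G
Z(g, A) = (A + g)**2
r(a) = 9*a**2 (r(a) = (a + 2*a)**2 = (3*a)**2 = 9*a**2)
j(W) = -12 + W
r(-19)*j(0 - 1*(-1)) = (9*(-19)**2)*(-12 + (0 - 1*(-1))) = (9*361)*(-12 + (0 + 1)) = 3249*(-12 + 1) = 3249*(-11) = -35739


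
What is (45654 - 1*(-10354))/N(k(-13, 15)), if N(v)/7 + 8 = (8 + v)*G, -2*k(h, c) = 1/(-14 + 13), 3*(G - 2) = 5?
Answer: 336048/973 ≈ 345.37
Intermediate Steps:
G = 11/3 (G = 2 + (⅓)*5 = 2 + 5/3 = 11/3 ≈ 3.6667)
k(h, c) = ½ (k(h, c) = -1/(2*(-14 + 13)) = -½/(-1) = -½*(-1) = ½)
N(v) = 448/3 + 77*v/3 (N(v) = -56 + 7*((8 + v)*(11/3)) = -56 + 7*(88/3 + 11*v/3) = -56 + (616/3 + 77*v/3) = 448/3 + 77*v/3)
(45654 - 1*(-10354))/N(k(-13, 15)) = (45654 - 1*(-10354))/(448/3 + (77/3)*(½)) = (45654 + 10354)/(448/3 + 77/6) = 56008/(973/6) = 56008*(6/973) = 336048/973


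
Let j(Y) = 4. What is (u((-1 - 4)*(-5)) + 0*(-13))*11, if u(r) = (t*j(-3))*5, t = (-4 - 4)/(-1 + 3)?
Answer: -880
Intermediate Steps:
t = -4 (t = -8/2 = -8*½ = -4)
u(r) = -80 (u(r) = -4*4*5 = -16*5 = -80)
(u((-1 - 4)*(-5)) + 0*(-13))*11 = (-80 + 0*(-13))*11 = (-80 + 0)*11 = -80*11 = -880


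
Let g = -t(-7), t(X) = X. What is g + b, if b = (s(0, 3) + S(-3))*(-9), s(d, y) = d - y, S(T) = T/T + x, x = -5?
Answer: 70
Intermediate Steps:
S(T) = -4 (S(T) = T/T - 5 = 1 - 5 = -4)
g = 7 (g = -1*(-7) = 7)
b = 63 (b = ((0 - 1*3) - 4)*(-9) = ((0 - 3) - 4)*(-9) = (-3 - 4)*(-9) = -7*(-9) = 63)
g + b = 7 + 63 = 70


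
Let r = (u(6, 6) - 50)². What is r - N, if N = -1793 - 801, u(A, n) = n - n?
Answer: 5094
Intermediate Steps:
u(A, n) = 0
r = 2500 (r = (0 - 50)² = (-50)² = 2500)
N = -2594
r - N = 2500 - 1*(-2594) = 2500 + 2594 = 5094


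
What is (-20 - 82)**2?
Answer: 10404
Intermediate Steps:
(-20 - 82)**2 = (-102)**2 = 10404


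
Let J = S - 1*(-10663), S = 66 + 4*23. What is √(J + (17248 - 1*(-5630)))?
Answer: √33699 ≈ 183.57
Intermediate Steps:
S = 158 (S = 66 + 92 = 158)
J = 10821 (J = 158 - 1*(-10663) = 158 + 10663 = 10821)
√(J + (17248 - 1*(-5630))) = √(10821 + (17248 - 1*(-5630))) = √(10821 + (17248 + 5630)) = √(10821 + 22878) = √33699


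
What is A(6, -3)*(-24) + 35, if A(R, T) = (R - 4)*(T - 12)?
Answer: 755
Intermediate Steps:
A(R, T) = (-12 + T)*(-4 + R) (A(R, T) = (-4 + R)*(-12 + T) = (-12 + T)*(-4 + R))
A(6, -3)*(-24) + 35 = (48 - 12*6 - 4*(-3) + 6*(-3))*(-24) + 35 = (48 - 72 + 12 - 18)*(-24) + 35 = -30*(-24) + 35 = 720 + 35 = 755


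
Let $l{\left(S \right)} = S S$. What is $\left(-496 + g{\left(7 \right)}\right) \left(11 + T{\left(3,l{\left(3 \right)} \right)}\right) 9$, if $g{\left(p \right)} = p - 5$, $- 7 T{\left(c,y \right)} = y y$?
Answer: $\frac{17784}{7} \approx 2540.6$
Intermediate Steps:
$l{\left(S \right)} = S^{2}$
$T{\left(c,y \right)} = - \frac{y^{2}}{7}$ ($T{\left(c,y \right)} = - \frac{y y}{7} = - \frac{y^{2}}{7}$)
$g{\left(p \right)} = -5 + p$
$\left(-496 + g{\left(7 \right)}\right) \left(11 + T{\left(3,l{\left(3 \right)} \right)}\right) 9 = \left(-496 + \left(-5 + 7\right)\right) \left(11 - \frac{\left(3^{2}\right)^{2}}{7}\right) 9 = \left(-496 + 2\right) \left(11 - \frac{9^{2}}{7}\right) 9 = - 494 \left(11 - \frac{81}{7}\right) 9 = - 494 \left(\left(- \frac{4}{7}\right) 9\right) = \left(-494\right) \left(- \frac{36}{7}\right) = \frac{17784}{7}$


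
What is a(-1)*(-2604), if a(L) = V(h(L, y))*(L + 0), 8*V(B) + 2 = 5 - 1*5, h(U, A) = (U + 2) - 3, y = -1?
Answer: -651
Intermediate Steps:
h(U, A) = -1 + U (h(U, A) = (2 + U) - 3 = -1 + U)
V(B) = -¼ (V(B) = -¼ + (5 - 1*5)/8 = -¼ + (5 - 5)/8 = -¼ + (⅛)*0 = -¼ + 0 = -¼)
a(L) = -L/4 (a(L) = -(L + 0)/4 = -L/4)
a(-1)*(-2604) = -¼*(-1)*(-2604) = (¼)*(-2604) = -651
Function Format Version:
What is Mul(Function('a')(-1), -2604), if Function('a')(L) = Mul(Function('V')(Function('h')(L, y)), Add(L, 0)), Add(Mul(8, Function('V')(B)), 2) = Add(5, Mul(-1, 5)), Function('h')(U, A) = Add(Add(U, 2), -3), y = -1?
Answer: -651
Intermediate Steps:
Function('h')(U, A) = Add(-1, U) (Function('h')(U, A) = Add(Add(2, U), -3) = Add(-1, U))
Function('V')(B) = Rational(-1, 4) (Function('V')(B) = Add(Rational(-1, 4), Mul(Rational(1, 8), Add(5, Mul(-1, 5)))) = Add(Rational(-1, 4), Mul(Rational(1, 8), Add(5, -5))) = Add(Rational(-1, 4), Mul(Rational(1, 8), 0)) = Add(Rational(-1, 4), 0) = Rational(-1, 4))
Function('a')(L) = Mul(Rational(-1, 4), L) (Function('a')(L) = Mul(Rational(-1, 4), Add(L, 0)) = Mul(Rational(-1, 4), L))
Mul(Function('a')(-1), -2604) = Mul(Mul(Rational(-1, 4), -1), -2604) = Mul(Rational(1, 4), -2604) = -651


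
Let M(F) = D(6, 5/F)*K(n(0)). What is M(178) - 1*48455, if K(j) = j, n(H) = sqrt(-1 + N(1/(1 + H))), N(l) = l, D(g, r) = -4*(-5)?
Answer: -48455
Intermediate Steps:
D(g, r) = 20
n(H) = sqrt(-1 + 1/(1 + H))
M(F) = 0 (M(F) = 20*sqrt(-1*0/(1 + 0)) = 20*sqrt(-1*0/1) = 20*sqrt(-1*0*1) = 20*sqrt(0) = 20*0 = 0)
M(178) - 1*48455 = 0 - 1*48455 = 0 - 48455 = -48455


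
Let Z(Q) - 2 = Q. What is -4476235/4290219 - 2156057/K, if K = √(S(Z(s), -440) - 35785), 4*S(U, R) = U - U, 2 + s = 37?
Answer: -4476235/4290219 + 2156057*I*√35785/35785 ≈ -1.0434 + 11398.0*I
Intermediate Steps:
s = 35 (s = -2 + 37 = 35)
Z(Q) = 2 + Q
S(U, R) = 0 (S(U, R) = (U - U)/4 = (¼)*0 = 0)
K = I*√35785 (K = √(0 - 35785) = √(-35785) = I*√35785 ≈ 189.17*I)
-4476235/4290219 - 2156057/K = -4476235/4290219 - 2156057*(-I*√35785/35785) = -4476235*1/4290219 - (-2156057)*I*√35785/35785 = -4476235/4290219 + 2156057*I*√35785/35785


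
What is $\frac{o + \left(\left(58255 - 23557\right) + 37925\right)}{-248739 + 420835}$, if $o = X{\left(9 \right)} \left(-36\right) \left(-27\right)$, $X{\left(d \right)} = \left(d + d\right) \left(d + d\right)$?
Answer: $\frac{387551}{172096} \approx 2.2519$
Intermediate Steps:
$X{\left(d \right)} = 4 d^{2}$ ($X{\left(d \right)} = 2 d 2 d = 4 d^{2}$)
$o = 314928$ ($o = 4 \cdot 9^{2} \left(-36\right) \left(-27\right) = 4 \cdot 81 \left(-36\right) \left(-27\right) = 324 \left(-36\right) \left(-27\right) = \left(-11664\right) \left(-27\right) = 314928$)
$\frac{o + \left(\left(58255 - 23557\right) + 37925\right)}{-248739 + 420835} = \frac{314928 + \left(\left(58255 - 23557\right) + 37925\right)}{-248739 + 420835} = \frac{314928 + \left(34698 + 37925\right)}{172096} = \left(314928 + 72623\right) \frac{1}{172096} = 387551 \cdot \frac{1}{172096} = \frac{387551}{172096}$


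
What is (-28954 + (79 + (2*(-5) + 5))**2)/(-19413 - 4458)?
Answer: 7826/7957 ≈ 0.98354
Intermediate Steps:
(-28954 + (79 + (2*(-5) + 5))**2)/(-19413 - 4458) = (-28954 + (79 + (-10 + 5))**2)/(-23871) = (-28954 + (79 - 5)**2)*(-1/23871) = (-28954 + 74**2)*(-1/23871) = (-28954 + 5476)*(-1/23871) = -23478*(-1/23871) = 7826/7957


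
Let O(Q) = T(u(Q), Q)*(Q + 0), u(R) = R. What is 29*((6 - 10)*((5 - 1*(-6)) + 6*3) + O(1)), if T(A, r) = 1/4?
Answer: -13427/4 ≈ -3356.8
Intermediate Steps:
T(A, r) = ¼
O(Q) = Q/4 (O(Q) = (Q + 0)/4 = Q/4)
29*((6 - 10)*((5 - 1*(-6)) + 6*3) + O(1)) = 29*((6 - 10)*((5 - 1*(-6)) + 6*3) + (¼)*1) = 29*(-4*((5 + 6) + 18) + ¼) = 29*(-4*(11 + 18) + ¼) = 29*(-4*29 + ¼) = 29*(-116 + ¼) = 29*(-463/4) = -13427/4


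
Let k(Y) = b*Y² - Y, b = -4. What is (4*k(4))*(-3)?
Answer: 816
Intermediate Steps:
k(Y) = -Y - 4*Y² (k(Y) = -4*Y² - Y = -Y - 4*Y²)
(4*k(4))*(-3) = (4*(4*(-1 - 4*4)))*(-3) = (4*(4*(-1 - 16)))*(-3) = (4*(4*(-17)))*(-3) = (4*(-68))*(-3) = -272*(-3) = 816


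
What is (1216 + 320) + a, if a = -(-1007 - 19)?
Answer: 2562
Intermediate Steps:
a = 1026 (a = -1*(-1026) = 1026)
(1216 + 320) + a = (1216 + 320) + 1026 = 1536 + 1026 = 2562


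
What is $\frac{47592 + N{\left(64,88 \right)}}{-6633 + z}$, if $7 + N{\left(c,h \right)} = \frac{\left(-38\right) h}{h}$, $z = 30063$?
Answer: $\frac{15849}{7810} \approx 2.0293$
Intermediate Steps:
$N{\left(c,h \right)} = -45$ ($N{\left(c,h \right)} = -7 + \frac{\left(-38\right) h}{h} = -7 - 38 = -45$)
$\frac{47592 + N{\left(64,88 \right)}}{-6633 + z} = \frac{47592 - 45}{-6633 + 30063} = \frac{47547}{23430} = 47547 \cdot \frac{1}{23430} = \frac{15849}{7810}$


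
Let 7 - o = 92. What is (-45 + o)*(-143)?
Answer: 18590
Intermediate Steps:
o = -85 (o = 7 - 1*92 = 7 - 92 = -85)
(-45 + o)*(-143) = (-45 - 85)*(-143) = -130*(-143) = 18590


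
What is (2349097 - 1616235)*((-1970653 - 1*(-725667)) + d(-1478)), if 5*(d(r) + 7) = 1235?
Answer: -912227043052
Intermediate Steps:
d(r) = 240 (d(r) = -7 + (1/5)*1235 = -7 + 247 = 240)
(2349097 - 1616235)*((-1970653 - 1*(-725667)) + d(-1478)) = (2349097 - 1616235)*((-1970653 - 1*(-725667)) + 240) = 732862*((-1970653 + 725667) + 240) = 732862*(-1244986 + 240) = 732862*(-1244746) = -912227043052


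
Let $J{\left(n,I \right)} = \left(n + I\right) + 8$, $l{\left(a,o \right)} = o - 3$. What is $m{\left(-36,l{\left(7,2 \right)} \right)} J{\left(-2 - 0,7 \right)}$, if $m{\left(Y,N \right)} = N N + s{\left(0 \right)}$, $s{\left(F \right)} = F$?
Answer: $13$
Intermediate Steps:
$l{\left(a,o \right)} = -3 + o$
$m{\left(Y,N \right)} = N^{2}$ ($m{\left(Y,N \right)} = N N + 0 = N^{2} + 0 = N^{2}$)
$J{\left(n,I \right)} = 8 + I + n$ ($J{\left(n,I \right)} = \left(I + n\right) + 8 = 8 + I + n$)
$m{\left(-36,l{\left(7,2 \right)} \right)} J{\left(-2 - 0,7 \right)} = \left(-3 + 2\right)^{2} \left(8 + 7 - 2\right) = \left(-1\right)^{2} \left(8 + 7 + \left(-2 + 0\right)\right) = 1 \left(8 + 7 - 2\right) = 1 \cdot 13 = 13$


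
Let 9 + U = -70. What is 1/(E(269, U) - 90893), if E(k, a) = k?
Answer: -1/90624 ≈ -1.1035e-5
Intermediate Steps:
U = -79 (U = -9 - 70 = -79)
1/(E(269, U) - 90893) = 1/(269 - 90893) = 1/(-90624) = -1/90624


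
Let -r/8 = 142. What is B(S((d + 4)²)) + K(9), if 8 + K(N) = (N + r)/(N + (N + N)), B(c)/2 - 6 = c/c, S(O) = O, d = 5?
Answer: -965/27 ≈ -35.741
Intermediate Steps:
B(c) = 14 (B(c) = 12 + 2*(c/c) = 12 + 2*1 = 12 + 2 = 14)
r = -1136 (r = -8*142 = -1136)
K(N) = -8 + (-1136 + N)/(3*N) (K(N) = -8 + (N - 1136)/(N + (N + N)) = -8 + (-1136 + N)/(N + 2*N) = -8 + (-1136 + N)/((3*N)) = -8 + (-1136 + N)*(1/(3*N)) = -8 + (-1136 + N)/(3*N))
B(S((d + 4)²)) + K(9) = 14 + (⅓)*(-1136 - 23*9)/9 = 14 + (⅓)*(⅑)*(-1136 - 207) = 14 + (⅓)*(⅑)*(-1343) = 14 - 1343/27 = -965/27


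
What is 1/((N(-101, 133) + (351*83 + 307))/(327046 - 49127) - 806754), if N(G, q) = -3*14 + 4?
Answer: -277919/224212235524 ≈ -1.2395e-6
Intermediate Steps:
N(G, q) = -38 (N(G, q) = -42 + 4 = -38)
1/((N(-101, 133) + (351*83 + 307))/(327046 - 49127) - 806754) = 1/((-38 + (351*83 + 307))/(327046 - 49127) - 806754) = 1/((-38 + (29133 + 307))/277919 - 806754) = 1/((-38 + 29440)*(1/277919) - 806754) = 1/(29402*(1/277919) - 806754) = 1/(29402/277919 - 806754) = 1/(-224212235524/277919) = -277919/224212235524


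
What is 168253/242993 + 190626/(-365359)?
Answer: 15151964209/88779679487 ≈ 0.17067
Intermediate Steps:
168253/242993 + 190626/(-365359) = 168253*(1/242993) + 190626*(-1/365359) = 168253/242993 - 190626/365359 = 15151964209/88779679487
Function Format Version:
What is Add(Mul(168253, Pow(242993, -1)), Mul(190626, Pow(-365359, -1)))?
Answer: Rational(15151964209, 88779679487) ≈ 0.17067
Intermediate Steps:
Add(Mul(168253, Pow(242993, -1)), Mul(190626, Pow(-365359, -1))) = Add(Mul(168253, Rational(1, 242993)), Mul(190626, Rational(-1, 365359))) = Add(Rational(168253, 242993), Rational(-190626, 365359)) = Rational(15151964209, 88779679487)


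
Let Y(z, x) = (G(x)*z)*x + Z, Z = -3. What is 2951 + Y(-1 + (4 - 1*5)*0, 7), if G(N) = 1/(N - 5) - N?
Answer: 5987/2 ≈ 2993.5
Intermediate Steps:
G(N) = 1/(-5 + N) - N
Y(z, x) = -3 + x*z*(1 - x**2 + 5*x)/(-5 + x) (Y(z, x) = (((1 - x**2 + 5*x)/(-5 + x))*z)*x - 3 = (z*(1 - x**2 + 5*x)/(-5 + x))*x - 3 = x*z*(1 - x**2 + 5*x)/(-5 + x) - 3 = -3 + x*z*(1 - x**2 + 5*x)/(-5 + x))
2951 + Y(-1 + (4 - 1*5)*0, 7) = 2951 + (15 - 3*7 + 7*(-1 + (4 - 1*5)*0)*(1 - 1*7**2 + 5*7))/(-5 + 7) = 2951 + (15 - 21 + 7*(-1 + (4 - 5)*0)*(1 - 1*49 + 35))/2 = 2951 + (15 - 21 + 7*(-1 - 1*0)*(1 - 49 + 35))/2 = 2951 + (15 - 21 + 7*(-1 + 0)*(-13))/2 = 2951 + (15 - 21 + 7*(-1)*(-13))/2 = 2951 + (15 - 21 + 91)/2 = 2951 + (1/2)*85 = 2951 + 85/2 = 5987/2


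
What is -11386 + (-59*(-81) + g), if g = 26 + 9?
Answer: -6572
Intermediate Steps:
g = 35
-11386 + (-59*(-81) + g) = -11386 + (-59*(-81) + 35) = -11386 + (4779 + 35) = -11386 + 4814 = -6572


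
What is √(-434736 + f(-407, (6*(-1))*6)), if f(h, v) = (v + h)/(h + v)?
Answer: I*√434735 ≈ 659.34*I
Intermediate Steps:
f(h, v) = 1 (f(h, v) = (h + v)/(h + v) = 1)
√(-434736 + f(-407, (6*(-1))*6)) = √(-434736 + 1) = √(-434735) = I*√434735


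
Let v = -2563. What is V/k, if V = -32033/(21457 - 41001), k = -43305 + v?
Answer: -32033/896444192 ≈ -3.5733e-5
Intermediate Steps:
k = -45868 (k = -43305 - 2563 = -45868)
V = 32033/19544 (V = -32033/(-19544) = -32033*(-1/19544) = 32033/19544 ≈ 1.6390)
V/k = (32033/19544)/(-45868) = (32033/19544)*(-1/45868) = -32033/896444192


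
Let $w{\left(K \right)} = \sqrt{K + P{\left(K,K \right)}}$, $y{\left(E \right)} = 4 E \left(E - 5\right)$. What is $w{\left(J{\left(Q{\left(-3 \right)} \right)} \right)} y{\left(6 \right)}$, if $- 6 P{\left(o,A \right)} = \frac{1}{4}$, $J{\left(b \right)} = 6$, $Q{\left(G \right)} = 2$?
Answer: $2 \sqrt{858} \approx 58.583$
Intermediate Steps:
$P{\left(o,A \right)} = - \frac{1}{24}$ ($P{\left(o,A \right)} = - \frac{1}{6 \cdot 4} = \left(- \frac{1}{6}\right) \frac{1}{4} = - \frac{1}{24}$)
$y{\left(E \right)} = 4 E \left(-5 + E\right)$
$w{\left(K \right)} = \sqrt{- \frac{1}{24} + K}$ ($w{\left(K \right)} = \sqrt{K - \frac{1}{24}} = \sqrt{- \frac{1}{24} + K}$)
$w{\left(J{\left(Q{\left(-3 \right)} \right)} \right)} y{\left(6 \right)} = \frac{\sqrt{-6 + 144 \cdot 6}}{12} \cdot 4 \cdot 6 \left(-5 + 6\right) = \frac{\sqrt{-6 + 864}}{12} \cdot 4 \cdot 6 \cdot 1 = \frac{\sqrt{858}}{12} \cdot 24 = 2 \sqrt{858}$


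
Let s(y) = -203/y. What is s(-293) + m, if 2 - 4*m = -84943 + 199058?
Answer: -33434297/1172 ≈ -28528.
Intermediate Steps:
m = -114113/4 (m = ½ - (-84943 + 199058)/4 = ½ - ¼*114115 = ½ - 114115/4 = -114113/4 ≈ -28528.)
s(-293) + m = -203/(-293) - 114113/4 = -203*(-1/293) - 114113/4 = 203/293 - 114113/4 = -33434297/1172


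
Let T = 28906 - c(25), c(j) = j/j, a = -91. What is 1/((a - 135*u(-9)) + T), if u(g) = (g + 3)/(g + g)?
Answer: 1/28769 ≈ 3.4760e-5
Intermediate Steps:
c(j) = 1
u(g) = (3 + g)/(2*g) (u(g) = (3 + g)/((2*g)) = (3 + g)*(1/(2*g)) = (3 + g)/(2*g))
T = 28905 (T = 28906 - 1*1 = 28906 - 1 = 28905)
1/((a - 135*u(-9)) + T) = 1/((-91 - 135*(3 - 9)/(2*(-9))) + 28905) = 1/((-91 - 135*(-1)*(-6)/(2*9)) + 28905) = 1/((-91 - 135*⅓) + 28905) = 1/((-91 - 45) + 28905) = 1/(-136 + 28905) = 1/28769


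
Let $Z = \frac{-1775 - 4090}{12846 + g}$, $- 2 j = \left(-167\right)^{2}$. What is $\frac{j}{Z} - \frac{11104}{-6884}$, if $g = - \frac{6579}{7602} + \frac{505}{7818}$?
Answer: $\frac{3053654353726922893}{99981849852990} \approx 30542.0$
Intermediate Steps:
$j = - \frac{27889}{2}$ ($j = - \frac{\left(-167\right)^{2}}{2} = \left(- \frac{1}{2}\right) 27889 = - \frac{27889}{2} \approx -13945.0$)
$g = - \frac{3966301}{4952703}$ ($g = \left(-6579\right) \frac{1}{7602} + 505 \cdot \frac{1}{7818} = - \frac{2193}{2534} + \frac{505}{7818} = - \frac{3966301}{4952703} \approx -0.80084$)
$Z = - \frac{29047603095}{63618456437}$ ($Z = \frac{-1775 - 4090}{12846 - \frac{3966301}{4952703}} = - \frac{5865}{\frac{63618456437}{4952703}} = \left(-5865\right) \frac{4952703}{63618456437} = - \frac{29047603095}{63618456437} \approx -0.45659$)
$\frac{j}{Z} - \frac{11104}{-6884} = - \frac{27889}{2 \left(- \frac{29047603095}{63618456437}\right)} - \frac{11104}{-6884} = \left(- \frac{27889}{2}\right) \left(- \frac{63618456437}{29047603095}\right) - - \frac{2776}{1721} = \frac{1774255131571493}{58095206190} + \frac{2776}{1721} = \frac{3053654353726922893}{99981849852990}$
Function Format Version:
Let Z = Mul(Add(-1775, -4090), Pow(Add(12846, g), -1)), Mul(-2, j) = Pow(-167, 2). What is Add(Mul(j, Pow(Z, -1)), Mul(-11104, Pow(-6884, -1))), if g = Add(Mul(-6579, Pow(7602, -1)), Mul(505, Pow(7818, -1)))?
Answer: Rational(3053654353726922893, 99981849852990) ≈ 30542.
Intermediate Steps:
j = Rational(-27889, 2) (j = Mul(Rational(-1, 2), Pow(-167, 2)) = Mul(Rational(-1, 2), 27889) = Rational(-27889, 2) ≈ -13945.)
g = Rational(-3966301, 4952703) (g = Add(Mul(-6579, Rational(1, 7602)), Mul(505, Rational(1, 7818))) = Add(Rational(-2193, 2534), Rational(505, 7818)) = Rational(-3966301, 4952703) ≈ -0.80084)
Z = Rational(-29047603095, 63618456437) (Z = Mul(Add(-1775, -4090), Pow(Add(12846, Rational(-3966301, 4952703)), -1)) = Mul(-5865, Pow(Rational(63618456437, 4952703), -1)) = Mul(-5865, Rational(4952703, 63618456437)) = Rational(-29047603095, 63618456437) ≈ -0.45659)
Add(Mul(j, Pow(Z, -1)), Mul(-11104, Pow(-6884, -1))) = Add(Mul(Rational(-27889, 2), Pow(Rational(-29047603095, 63618456437), -1)), Mul(-11104, Pow(-6884, -1))) = Add(Mul(Rational(-27889, 2), Rational(-63618456437, 29047603095)), Mul(-11104, Rational(-1, 6884))) = Add(Rational(1774255131571493, 58095206190), Rational(2776, 1721)) = Rational(3053654353726922893, 99981849852990)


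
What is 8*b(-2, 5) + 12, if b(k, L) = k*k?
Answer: 44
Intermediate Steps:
b(k, L) = k²
8*b(-2, 5) + 12 = 8*(-2)² + 12 = 8*4 + 12 = 32 + 12 = 44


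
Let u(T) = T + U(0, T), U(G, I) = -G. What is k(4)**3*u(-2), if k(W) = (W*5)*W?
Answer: -1024000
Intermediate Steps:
k(W) = 5*W**2 (k(W) = (5*W)*W = 5*W**2)
u(T) = T (u(T) = T - 1*0 = T + 0 = T)
k(4)**3*u(-2) = (5*4**2)**3*(-2) = (5*16)**3*(-2) = 80**3*(-2) = 512000*(-2) = -1024000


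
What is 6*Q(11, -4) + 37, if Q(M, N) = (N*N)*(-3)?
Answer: -251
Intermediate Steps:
Q(M, N) = -3*N**2 (Q(M, N) = N**2*(-3) = -3*N**2)
6*Q(11, -4) + 37 = 6*(-3*(-4)**2) + 37 = 6*(-3*16) + 37 = 6*(-48) + 37 = -288 + 37 = -251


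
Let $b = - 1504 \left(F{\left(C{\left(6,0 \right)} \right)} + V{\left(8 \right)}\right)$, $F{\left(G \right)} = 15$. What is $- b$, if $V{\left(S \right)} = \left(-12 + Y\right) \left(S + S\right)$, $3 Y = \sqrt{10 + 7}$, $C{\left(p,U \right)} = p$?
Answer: $-266208 + \frac{24064 \sqrt{17}}{3} \approx -2.3314 \cdot 10^{5}$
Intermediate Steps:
$Y = \frac{\sqrt{17}}{3}$ ($Y = \frac{\sqrt{10 + 7}}{3} = \frac{\sqrt{17}}{3} \approx 1.3744$)
$V{\left(S \right)} = 2 S \left(-12 + \frac{\sqrt{17}}{3}\right)$ ($V{\left(S \right)} = \left(-12 + \frac{\sqrt{17}}{3}\right) \left(S + S\right) = \left(-12 + \frac{\sqrt{17}}{3}\right) 2 S = 2 S \left(-12 + \frac{\sqrt{17}}{3}\right)$)
$b = 266208 - \frac{24064 \sqrt{17}}{3}$ ($b = - 1504 \left(15 + \frac{2}{3} \cdot 8 \left(-36 + \sqrt{17}\right)\right) = - 1504 \left(15 - \left(192 - \frac{16 \sqrt{17}}{3}\right)\right) = - 1504 \left(-177 + \frac{16 \sqrt{17}}{3}\right) = 266208 - \frac{24064 \sqrt{17}}{3} \approx 2.3314 \cdot 10^{5}$)
$- b = - (266208 - \frac{24064 \sqrt{17}}{3}) = -266208 + \frac{24064 \sqrt{17}}{3}$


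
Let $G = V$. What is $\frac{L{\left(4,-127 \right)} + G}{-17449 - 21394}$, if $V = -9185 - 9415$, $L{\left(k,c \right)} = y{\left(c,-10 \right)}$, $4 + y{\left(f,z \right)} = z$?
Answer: $\frac{18614}{38843} \approx 0.47921$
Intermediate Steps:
$y{\left(f,z \right)} = -4 + z$
$L{\left(k,c \right)} = -14$ ($L{\left(k,c \right)} = -4 - 10 = -14$)
$V = -18600$
$G = -18600$
$\frac{L{\left(4,-127 \right)} + G}{-17449 - 21394} = \frac{-14 - 18600}{-17449 - 21394} = - \frac{18614}{-17449 - 21394} = - \frac{18614}{-38843} = \left(-18614\right) \left(- \frac{1}{38843}\right) = \frac{18614}{38843}$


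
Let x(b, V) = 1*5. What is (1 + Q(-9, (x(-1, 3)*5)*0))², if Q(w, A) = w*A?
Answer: 1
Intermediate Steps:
x(b, V) = 5
Q(w, A) = A*w
(1 + Q(-9, (x(-1, 3)*5)*0))² = (1 + ((5*5)*0)*(-9))² = (1 + (25*0)*(-9))² = (1 + 0*(-9))² = (1 + 0)² = 1² = 1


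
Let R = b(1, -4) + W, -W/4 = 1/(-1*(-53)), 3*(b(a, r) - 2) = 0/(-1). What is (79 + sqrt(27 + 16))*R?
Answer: 8058/53 + 102*sqrt(43)/53 ≈ 164.66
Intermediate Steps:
b(a, r) = 2 (b(a, r) = 2 + (0/(-1))/3 = 2 + (0*(-1))/3 = 2 + (1/3)*0 = 2 + 0 = 2)
W = -4/53 (W = -4/((-1*(-53))) = -4/53 ≈ -0.075472)
R = 102/53 (R = 2 - 4/53 = 102/53 ≈ 1.9245)
(79 + sqrt(27 + 16))*R = (79 + sqrt(27 + 16))*(102/53) = (79 + sqrt(43))*(102/53) = 8058/53 + 102*sqrt(43)/53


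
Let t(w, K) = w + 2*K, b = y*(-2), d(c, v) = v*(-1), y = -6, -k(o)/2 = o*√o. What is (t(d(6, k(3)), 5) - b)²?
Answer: 112 - 24*√3 ≈ 70.431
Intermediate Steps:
k(o) = -2*o^(3/2) (k(o) = -2*o*√o = -2*o^(3/2))
d(c, v) = -v
b = 12 (b = -6*(-2) = 12)
(t(d(6, k(3)), 5) - b)² = ((-(-2)*3^(3/2) + 2*5) - 1*12)² = ((-(-2)*3*√3 + 10) - 12)² = ((-(-6)*√3 + 10) - 12)² = ((6*√3 + 10) - 12)² = ((10 + 6*√3) - 12)² = (-2 + 6*√3)²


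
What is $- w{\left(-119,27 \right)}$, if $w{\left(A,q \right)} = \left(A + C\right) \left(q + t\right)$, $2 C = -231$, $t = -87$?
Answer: $-14070$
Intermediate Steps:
$C = - \frac{231}{2}$ ($C = \frac{1}{2} \left(-231\right) = - \frac{231}{2} \approx -115.5$)
$w{\left(A,q \right)} = \left(-87 + q\right) \left(- \frac{231}{2} + A\right)$ ($w{\left(A,q \right)} = \left(A - \frac{231}{2}\right) \left(q - 87\right) = \left(- \frac{231}{2} + A\right) \left(-87 + q\right) = \left(-87 + q\right) \left(- \frac{231}{2} + A\right)$)
$- w{\left(-119,27 \right)} = - (\frac{20097}{2} - -10353 - \frac{6237}{2} - 3213) = - (\frac{20097}{2} + 10353 - \frac{6237}{2} - 3213) = \left(-1\right) 14070 = -14070$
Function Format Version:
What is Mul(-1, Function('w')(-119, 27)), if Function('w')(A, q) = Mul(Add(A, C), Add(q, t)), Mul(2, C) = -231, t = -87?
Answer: -14070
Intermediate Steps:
C = Rational(-231, 2) (C = Mul(Rational(1, 2), -231) = Rational(-231, 2) ≈ -115.50)
Function('w')(A, q) = Mul(Add(-87, q), Add(Rational(-231, 2), A)) (Function('w')(A, q) = Mul(Add(A, Rational(-231, 2)), Add(q, -87)) = Mul(Add(Rational(-231, 2), A), Add(-87, q)) = Mul(Add(-87, q), Add(Rational(-231, 2), A)))
Mul(-1, Function('w')(-119, 27)) = Mul(-1, Add(Rational(20097, 2), Mul(-87, -119), Mul(Rational(-231, 2), 27), Mul(-119, 27))) = Mul(-1, Add(Rational(20097, 2), 10353, Rational(-6237, 2), -3213)) = Mul(-1, 14070) = -14070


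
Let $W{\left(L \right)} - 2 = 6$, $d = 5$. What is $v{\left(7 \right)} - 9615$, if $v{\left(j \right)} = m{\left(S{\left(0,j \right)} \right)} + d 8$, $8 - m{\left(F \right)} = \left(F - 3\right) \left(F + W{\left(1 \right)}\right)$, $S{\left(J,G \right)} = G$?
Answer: $-9627$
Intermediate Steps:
$W{\left(L \right)} = 8$ ($W{\left(L \right)} = 2 + 6 = 8$)
$m{\left(F \right)} = 8 - \left(-3 + F\right) \left(8 + F\right)$ ($m{\left(F \right)} = 8 - \left(F - 3\right) \left(F + 8\right) = 8 - \left(-3 + F\right) \left(8 + F\right)$)
$v{\left(j \right)} = 72 - j^{2} - 5 j$ ($v{\left(j \right)} = \left(32 - j^{2} - 5 j\right) + 5 \cdot 8 = \left(32 - j^{2} - 5 j\right) + 40 = 72 - j^{2} - 5 j$)
$v{\left(7 \right)} - 9615 = \left(72 - 7^{2} - 35\right) - 9615 = \left(72 - 49 - 35\right) - 9615 = -12 - 9615 = -9627$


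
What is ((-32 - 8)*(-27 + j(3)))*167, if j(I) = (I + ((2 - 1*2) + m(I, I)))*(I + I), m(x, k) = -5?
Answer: 260520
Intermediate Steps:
j(I) = 2*I*(-5 + I) (j(I) = (I + ((2 - 1*2) - 5))*(I + I) = (I + ((2 - 2) - 5))*(2*I) = (I + (0 - 5))*(2*I) = (I - 5)*(2*I) = (-5 + I)*(2*I) = 2*I*(-5 + I))
((-32 - 8)*(-27 + j(3)))*167 = ((-32 - 8)*(-27 + 2*3*(-5 + 3)))*167 = -40*(-27 + 2*3*(-2))*167 = -40*(-27 - 12)*167 = -40*(-39)*167 = 1560*167 = 260520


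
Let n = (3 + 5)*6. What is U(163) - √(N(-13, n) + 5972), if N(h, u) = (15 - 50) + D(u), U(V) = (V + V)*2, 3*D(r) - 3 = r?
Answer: 652 - √5954 ≈ 574.84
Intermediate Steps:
D(r) = 1 + r/3
n = 48 (n = 8*6 = 48)
U(V) = 4*V (U(V) = (2*V)*2 = 4*V)
N(h, u) = -34 + u/3 (N(h, u) = (15 - 50) + (1 + u/3) = -35 + (1 + u/3) = -34 + u/3)
U(163) - √(N(-13, n) + 5972) = 4*163 - √((-34 + (⅓)*48) + 5972) = 652 - √((-34 + 16) + 5972) = 652 - √(-18 + 5972) = 652 - √5954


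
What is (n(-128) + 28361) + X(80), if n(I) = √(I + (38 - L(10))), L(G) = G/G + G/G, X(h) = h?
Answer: 28441 + 2*I*√23 ≈ 28441.0 + 9.5917*I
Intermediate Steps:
L(G) = 2 (L(G) = 1 + 1 = 2)
n(I) = √(36 + I) (n(I) = √(I + (38 - 1*2)) = √(I + (38 - 2)) = √(I + 36) = √(36 + I))
(n(-128) + 28361) + X(80) = (√(36 - 128) + 28361) + 80 = (√(-92) + 28361) + 80 = (2*I*√23 + 28361) + 80 = (28361 + 2*I*√23) + 80 = 28441 + 2*I*√23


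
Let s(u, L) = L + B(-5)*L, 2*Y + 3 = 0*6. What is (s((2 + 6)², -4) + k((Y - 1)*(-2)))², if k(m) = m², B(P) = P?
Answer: 1681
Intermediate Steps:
Y = -3/2 (Y = -3/2 + (0*6)/2 = -3/2 + (½)*0 = -3/2 + 0 = -3/2 ≈ -1.5000)
s(u, L) = -4*L (s(u, L) = L - 5*L = -4*L)
(s((2 + 6)², -4) + k((Y - 1)*(-2)))² = (-4*(-4) + ((-3/2 - 1)*(-2))²)² = (16 + (-5/2*(-2))²)² = (16 + 5²)² = (16 + 25)² = 41² = 1681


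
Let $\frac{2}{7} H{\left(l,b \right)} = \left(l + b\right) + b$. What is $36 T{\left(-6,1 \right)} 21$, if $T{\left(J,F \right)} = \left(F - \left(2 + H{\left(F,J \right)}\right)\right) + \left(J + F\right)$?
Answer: $24570$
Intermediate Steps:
$H{\left(l,b \right)} = 7 b + \frac{7 l}{2}$ ($H{\left(l,b \right)} = \frac{7 \left(\left(l + b\right) + b\right)}{2} = \frac{7 \left(\left(b + l\right) + b\right)}{2} = \frac{7 \left(l + 2 b\right)}{2} = 7 b + \frac{7 l}{2}$)
$T{\left(J,F \right)} = -2 - 6 J - \frac{3 F}{2}$ ($T{\left(J,F \right)} = \left(F - \left(2 + 7 J + \frac{7 F}{2}\right)\right) + \left(J + F\right) = \left(F - \left(2 + 7 J + \frac{7 F}{2}\right)\right) + \left(F + J\right) = \left(-2 - 7 J - \frac{5 F}{2}\right) + \left(F + J\right) = -2 - 6 J - \frac{3 F}{2}$)
$36 T{\left(-6,1 \right)} 21 = 36 \left(-2 - -36 - \frac{3}{2}\right) 21 = 36 \left(-2 + 36 - \frac{3}{2}\right) 21 = 36 \cdot \frac{65}{2} \cdot 21 = 1170 \cdot 21 = 24570$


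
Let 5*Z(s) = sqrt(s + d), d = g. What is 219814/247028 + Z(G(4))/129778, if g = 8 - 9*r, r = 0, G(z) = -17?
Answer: 109907/123514 + 3*I/648890 ≈ 0.88983 + 4.6233e-6*I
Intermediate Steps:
g = 8 (g = 8 - 9*0 = 8 + 0 = 8)
d = 8
Z(s) = sqrt(8 + s)/5 (Z(s) = sqrt(s + 8)/5 = sqrt(8 + s)/5)
219814/247028 + Z(G(4))/129778 = 219814/247028 + (sqrt(8 - 17)/5)/129778 = 219814*(1/247028) + (sqrt(-9)/5)*(1/129778) = 109907/123514 + ((3*I)/5)*(1/129778) = 109907/123514 + (3*I/5)*(1/129778) = 109907/123514 + 3*I/648890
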